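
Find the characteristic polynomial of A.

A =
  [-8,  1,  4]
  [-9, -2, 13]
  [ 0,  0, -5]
x^3 + 15*x^2 + 75*x + 125

Expanding det(x·I − A) (e.g. by cofactor expansion or by noting that A is similar to its Jordan form J, which has the same characteristic polynomial as A) gives
  χ_A(x) = x^3 + 15*x^2 + 75*x + 125
which factors as (x + 5)^3. The eigenvalues (with algebraic multiplicities) are λ = -5 with multiplicity 3.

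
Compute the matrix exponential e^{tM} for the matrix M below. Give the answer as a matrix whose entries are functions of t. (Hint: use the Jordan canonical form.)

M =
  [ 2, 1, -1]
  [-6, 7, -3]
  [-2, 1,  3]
e^{tM} =
  [-2*t*exp(4*t) + exp(4*t), t*exp(4*t), -t*exp(4*t)]
  [-6*t*exp(4*t), 3*t*exp(4*t) + exp(4*t), -3*t*exp(4*t)]
  [-2*t*exp(4*t), t*exp(4*t), -t*exp(4*t) + exp(4*t)]

Strategy: write M = P · J · P⁻¹ where J is a Jordan canonical form, so e^{tM} = P · e^{tJ} · P⁻¹, and e^{tJ} can be computed block-by-block.

M has Jordan form
J =
  [4, 1, 0]
  [0, 4, 0]
  [0, 0, 4]
(up to reordering of blocks).

Per-block formulas:
  For a 2×2 Jordan block J_2(4): exp(t · J_2(4)) = e^(4t)·(I + t·N), where N is the 2×2 nilpotent shift.
  For a 1×1 block at λ = 4: exp(t · [4]) = [e^(4t)].

After assembling e^{tJ} and conjugating by P, we get:

e^{tM} =
  [-2*t*exp(4*t) + exp(4*t), t*exp(4*t), -t*exp(4*t)]
  [-6*t*exp(4*t), 3*t*exp(4*t) + exp(4*t), -3*t*exp(4*t)]
  [-2*t*exp(4*t), t*exp(4*t), -t*exp(4*t) + exp(4*t)]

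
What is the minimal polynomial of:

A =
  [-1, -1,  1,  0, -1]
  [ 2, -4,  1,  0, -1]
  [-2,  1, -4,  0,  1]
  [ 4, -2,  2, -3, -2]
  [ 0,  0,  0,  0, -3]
x^2 + 6*x + 9

The characteristic polynomial is χ_A(x) = (x + 3)^5, so the eigenvalues are known. The minimal polynomial is
  m_A(x) = Π_λ (x − λ)^{k_λ}
where k_λ is the size of the *largest* Jordan block for λ (equivalently, the smallest k with (A − λI)^k v = 0 for every generalised eigenvector v of λ).

  λ = -3: largest Jordan block has size 2, contributing (x + 3)^2

So m_A(x) = (x + 3)^2 = x^2 + 6*x + 9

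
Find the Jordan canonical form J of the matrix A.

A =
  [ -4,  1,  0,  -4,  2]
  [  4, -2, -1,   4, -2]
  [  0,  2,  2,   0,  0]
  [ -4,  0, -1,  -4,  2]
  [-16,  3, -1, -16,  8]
J_3(0) ⊕ J_1(0) ⊕ J_1(0)

The characteristic polynomial is
  det(x·I − A) = x^5

Eigenvalues and multiplicities (the geometric multiplicity of λ is n − rank(A − λI), which equals the number of Jordan blocks for λ):
  λ = 0: algebraic multiplicity = 5, geometric multiplicity = 3

Determining the block sizes for each eigenvalue:
  λ = 0: with am = 5 and gm = 3, the partition is not yet determined (e.g. several partitions of 5 into 3 parts exist). Let N = A − (0)·I. Computing rank(N^1) = 2, rank(N^2) = 1, rank(N^3) = 0; the number of blocks of size ≥ j is rank(N^{j−1}) − rank(N^j), giving [3, 1, 1]. So we have 1 block(s) of size 3, 2 block(s) of size 1 → block sizes [3, 1, 1]

Assembling the blocks gives a Jordan form
J =
  [0, 1, 0, 0, 0]
  [0, 0, 1, 0, 0]
  [0, 0, 0, 0, 0]
  [0, 0, 0, 0, 0]
  [0, 0, 0, 0, 0]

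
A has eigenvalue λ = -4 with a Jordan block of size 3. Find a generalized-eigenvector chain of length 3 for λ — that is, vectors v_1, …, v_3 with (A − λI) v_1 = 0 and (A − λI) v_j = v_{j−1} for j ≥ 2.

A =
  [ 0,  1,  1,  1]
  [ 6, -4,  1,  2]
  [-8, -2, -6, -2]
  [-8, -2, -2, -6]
A Jordan chain for λ = -4 of length 3:
v_1 = (6, 0, -12, -12)ᵀ
v_2 = (4, 6, -8, -8)ᵀ
v_3 = (1, 0, 0, 0)ᵀ

Let N = A − (-4)·I. We want v_3 with N^3 v_3 = 0 but N^2 v_3 ≠ 0; then v_{j-1} := N · v_j for j = 3, …, 2.

Pick v_3 = (1, 0, 0, 0)ᵀ.
Then v_2 = N · v_3 = (4, 6, -8, -8)ᵀ.
Then v_1 = N · v_2 = (6, 0, -12, -12)ᵀ.

Sanity check: (A − (-4)·I) v_1 = (0, 0, 0, 0)ᵀ = 0. ✓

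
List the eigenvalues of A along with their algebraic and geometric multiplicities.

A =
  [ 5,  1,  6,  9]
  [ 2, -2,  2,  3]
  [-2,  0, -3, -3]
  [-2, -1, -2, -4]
λ = -1: alg = 4, geom = 2

Step 1 — factor the characteristic polynomial to read off the algebraic multiplicities:
  χ_A(x) = (x + 1)^4

Step 2 — compute geometric multiplicities via the rank-nullity identity g(λ) = n − rank(A − λI):
  rank(A − (-1)·I) = 2, so dim ker(A − (-1)·I) = n − 2 = 2

Summary:
  λ = -1: algebraic multiplicity = 4, geometric multiplicity = 2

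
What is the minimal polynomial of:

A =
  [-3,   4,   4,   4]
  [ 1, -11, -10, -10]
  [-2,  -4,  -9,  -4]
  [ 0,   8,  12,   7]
x^3 + 11*x^2 + 35*x + 25

The characteristic polynomial is χ_A(x) = (x + 1)*(x + 5)^3, so the eigenvalues are known. The minimal polynomial is
  m_A(x) = Π_λ (x − λ)^{k_λ}
where k_λ is the size of the *largest* Jordan block for λ (equivalently, the smallest k with (A − λI)^k v = 0 for every generalised eigenvector v of λ).

  λ = -5: largest Jordan block has size 2, contributing (x + 5)^2
  λ = -1: largest Jordan block has size 1, contributing (x + 1)

So m_A(x) = (x + 1)*(x + 5)^2 = x^3 + 11*x^2 + 35*x + 25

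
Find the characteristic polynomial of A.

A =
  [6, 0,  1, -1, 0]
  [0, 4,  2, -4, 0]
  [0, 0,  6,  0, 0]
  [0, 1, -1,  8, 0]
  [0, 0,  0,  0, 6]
x^5 - 30*x^4 + 360*x^3 - 2160*x^2 + 6480*x - 7776

Expanding det(x·I − A) (e.g. by cofactor expansion or by noting that A is similar to its Jordan form J, which has the same characteristic polynomial as A) gives
  χ_A(x) = x^5 - 30*x^4 + 360*x^3 - 2160*x^2 + 6480*x - 7776
which factors as (x - 6)^5. The eigenvalues (with algebraic multiplicities) are λ = 6 with multiplicity 5.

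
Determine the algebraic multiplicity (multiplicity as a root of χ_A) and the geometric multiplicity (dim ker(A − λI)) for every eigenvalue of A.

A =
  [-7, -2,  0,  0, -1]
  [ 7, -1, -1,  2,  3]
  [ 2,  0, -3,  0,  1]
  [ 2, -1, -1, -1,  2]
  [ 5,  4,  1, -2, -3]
λ = -3: alg = 5, geom = 2

Step 1 — factor the characteristic polynomial to read off the algebraic multiplicities:
  χ_A(x) = (x + 3)^5

Step 2 — compute geometric multiplicities via the rank-nullity identity g(λ) = n − rank(A − λI):
  rank(A − (-3)·I) = 3, so dim ker(A − (-3)·I) = n − 3 = 2

Summary:
  λ = -3: algebraic multiplicity = 5, geometric multiplicity = 2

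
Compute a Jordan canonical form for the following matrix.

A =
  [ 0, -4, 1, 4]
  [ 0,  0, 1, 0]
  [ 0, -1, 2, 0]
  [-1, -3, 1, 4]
J_2(1) ⊕ J_2(2)

The characteristic polynomial is
  det(x·I − A) = x^4 - 6*x^3 + 13*x^2 - 12*x + 4 = (x - 2)^2*(x - 1)^2

Eigenvalues and multiplicities (the geometric multiplicity of λ is n − rank(A − λI), which equals the number of Jordan blocks for λ):
  λ = 1: algebraic multiplicity = 2, geometric multiplicity = 1
  λ = 2: algebraic multiplicity = 2, geometric multiplicity = 1

Determining the block sizes for each eigenvalue:
  λ = 1: one block (gm = 1), so the single block has size am = 2 → block sizes [2]
  λ = 2: one block (gm = 1), so the single block has size am = 2 → block sizes [2]

Assembling the blocks gives a Jordan form
J =
  [1, 1, 0, 0]
  [0, 1, 0, 0]
  [0, 0, 2, 1]
  [0, 0, 0, 2]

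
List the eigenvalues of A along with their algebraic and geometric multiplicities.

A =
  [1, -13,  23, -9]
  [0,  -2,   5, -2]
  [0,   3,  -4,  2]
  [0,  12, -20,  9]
λ = 1: alg = 4, geom = 2

Step 1 — factor the characteristic polynomial to read off the algebraic multiplicities:
  χ_A(x) = (x - 1)^4

Step 2 — compute geometric multiplicities via the rank-nullity identity g(λ) = n − rank(A − λI):
  rank(A − (1)·I) = 2, so dim ker(A − (1)·I) = n − 2 = 2

Summary:
  λ = 1: algebraic multiplicity = 4, geometric multiplicity = 2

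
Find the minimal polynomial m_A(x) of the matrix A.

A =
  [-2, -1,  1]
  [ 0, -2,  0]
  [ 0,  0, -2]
x^2 + 4*x + 4

The characteristic polynomial is χ_A(x) = (x + 2)^3, so the eigenvalues are known. The minimal polynomial is
  m_A(x) = Π_λ (x − λ)^{k_λ}
where k_λ is the size of the *largest* Jordan block for λ (equivalently, the smallest k with (A − λI)^k v = 0 for every generalised eigenvector v of λ).

  λ = -2: largest Jordan block has size 2, contributing (x + 2)^2

So m_A(x) = (x + 2)^2 = x^2 + 4*x + 4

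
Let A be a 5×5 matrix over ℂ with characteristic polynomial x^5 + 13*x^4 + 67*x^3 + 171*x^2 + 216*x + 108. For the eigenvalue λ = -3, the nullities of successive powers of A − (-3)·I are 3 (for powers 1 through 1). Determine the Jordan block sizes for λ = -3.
Block sizes for λ = -3: [1, 1, 1]

From the dimensions of kernels of powers, the number of Jordan blocks of size at least j is d_j − d_{j−1} where d_j = dim ker(N^j) (with d_0 = 0). Computing the differences gives [3].
The number of blocks of size exactly k is (#blocks of size ≥ k) − (#blocks of size ≥ k + 1), so the partition is: 3 block(s) of size 1.
In nonincreasing order the block sizes are [1, 1, 1].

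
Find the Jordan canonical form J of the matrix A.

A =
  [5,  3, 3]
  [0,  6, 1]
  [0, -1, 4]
J_2(5) ⊕ J_1(5)

The characteristic polynomial is
  det(x·I − A) = x^3 - 15*x^2 + 75*x - 125 = (x - 5)^3

Eigenvalues and multiplicities (the geometric multiplicity of λ is n − rank(A − λI), which equals the number of Jordan blocks for λ):
  λ = 5: algebraic multiplicity = 3, geometric multiplicity = 2

Determining the block sizes for each eigenvalue:
  λ = 5: 2 blocks summing to 3 forces exactly one block of size 2 and the rest size 1 → block sizes [2, 1]

Assembling the blocks gives a Jordan form
J =
  [5, 1, 0]
  [0, 5, 0]
  [0, 0, 5]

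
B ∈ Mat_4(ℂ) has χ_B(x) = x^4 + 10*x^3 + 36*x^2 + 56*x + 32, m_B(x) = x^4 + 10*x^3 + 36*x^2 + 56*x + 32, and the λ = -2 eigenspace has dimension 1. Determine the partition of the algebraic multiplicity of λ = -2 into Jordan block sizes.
Block sizes for λ = -2: [3]

Step 1 — from the characteristic polynomial, algebraic multiplicity of λ = -2 is 3. From dim ker(B − (-2)·I) = 1, there are exactly 1 Jordan blocks for λ = -2.
Step 2 — from the minimal polynomial, the factor (x + 2)^3 tells us the largest block for λ = -2 has size 3.
Step 3 — with total size 3, 1 blocks, and largest block 3, the block sizes (in nonincreasing order) are [3].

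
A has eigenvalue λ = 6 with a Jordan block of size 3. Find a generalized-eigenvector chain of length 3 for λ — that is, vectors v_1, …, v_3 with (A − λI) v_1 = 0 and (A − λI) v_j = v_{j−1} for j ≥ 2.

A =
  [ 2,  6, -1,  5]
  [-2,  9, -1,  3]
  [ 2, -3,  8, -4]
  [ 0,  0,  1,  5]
A Jordan chain for λ = 6 of length 3:
v_1 = (2, 0, 2, 2)ᵀ
v_2 = (-4, -2, 2, 0)ᵀ
v_3 = (1, 0, 0, 0)ᵀ

Let N = A − (6)·I. We want v_3 with N^3 v_3 = 0 but N^2 v_3 ≠ 0; then v_{j-1} := N · v_j for j = 3, …, 2.

Pick v_3 = (1, 0, 0, 0)ᵀ.
Then v_2 = N · v_3 = (-4, -2, 2, 0)ᵀ.
Then v_1 = N · v_2 = (2, 0, 2, 2)ᵀ.

Sanity check: (A − (6)·I) v_1 = (0, 0, 0, 0)ᵀ = 0. ✓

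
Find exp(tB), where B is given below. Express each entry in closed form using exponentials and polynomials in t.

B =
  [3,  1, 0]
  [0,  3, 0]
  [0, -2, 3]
e^{tB} =
  [exp(3*t), t*exp(3*t), 0]
  [0, exp(3*t), 0]
  [0, -2*t*exp(3*t), exp(3*t)]

Strategy: write B = P · J · P⁻¹ where J is a Jordan canonical form, so e^{tB} = P · e^{tJ} · P⁻¹, and e^{tJ} can be computed block-by-block.

B has Jordan form
J =
  [3, 1, 0]
  [0, 3, 0]
  [0, 0, 3]
(up to reordering of blocks).

Per-block formulas:
  For a 2×2 Jordan block J_2(3): exp(t · J_2(3)) = e^(3t)·(I + t·N), where N is the 2×2 nilpotent shift.
  For a 1×1 block at λ = 3: exp(t · [3]) = [e^(3t)].

After assembling e^{tJ} and conjugating by P, we get:

e^{tB} =
  [exp(3*t), t*exp(3*t), 0]
  [0, exp(3*t), 0]
  [0, -2*t*exp(3*t), exp(3*t)]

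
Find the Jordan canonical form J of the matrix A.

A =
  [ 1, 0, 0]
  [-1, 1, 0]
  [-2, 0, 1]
J_2(1) ⊕ J_1(1)

The characteristic polynomial is
  det(x·I − A) = x^3 - 3*x^2 + 3*x - 1 = (x - 1)^3

Eigenvalues and multiplicities (the geometric multiplicity of λ is n − rank(A − λI), which equals the number of Jordan blocks for λ):
  λ = 1: algebraic multiplicity = 3, geometric multiplicity = 2

Determining the block sizes for each eigenvalue:
  λ = 1: 2 blocks summing to 3 forces exactly one block of size 2 and the rest size 1 → block sizes [2, 1]

Assembling the blocks gives a Jordan form
J =
  [1, 1, 0]
  [0, 1, 0]
  [0, 0, 1]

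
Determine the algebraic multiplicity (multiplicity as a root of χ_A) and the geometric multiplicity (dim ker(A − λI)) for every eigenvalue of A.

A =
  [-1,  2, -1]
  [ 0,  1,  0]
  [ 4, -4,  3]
λ = 1: alg = 3, geom = 2

Step 1 — factor the characteristic polynomial to read off the algebraic multiplicities:
  χ_A(x) = (x - 1)^3

Step 2 — compute geometric multiplicities via the rank-nullity identity g(λ) = n − rank(A − λI):
  rank(A − (1)·I) = 1, so dim ker(A − (1)·I) = n − 1 = 2

Summary:
  λ = 1: algebraic multiplicity = 3, geometric multiplicity = 2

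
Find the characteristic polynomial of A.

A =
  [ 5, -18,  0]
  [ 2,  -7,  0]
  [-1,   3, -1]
x^3 + 3*x^2 + 3*x + 1

Expanding det(x·I − A) (e.g. by cofactor expansion or by noting that A is similar to its Jordan form J, which has the same characteristic polynomial as A) gives
  χ_A(x) = x^3 + 3*x^2 + 3*x + 1
which factors as (x + 1)^3. The eigenvalues (with algebraic multiplicities) are λ = -1 with multiplicity 3.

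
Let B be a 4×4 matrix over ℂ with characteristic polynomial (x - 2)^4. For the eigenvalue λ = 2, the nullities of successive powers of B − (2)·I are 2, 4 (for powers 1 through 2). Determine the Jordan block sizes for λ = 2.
Block sizes for λ = 2: [2, 2]

From the dimensions of kernels of powers, the number of Jordan blocks of size at least j is d_j − d_{j−1} where d_j = dim ker(N^j) (with d_0 = 0). Computing the differences gives [2, 2].
The number of blocks of size exactly k is (#blocks of size ≥ k) − (#blocks of size ≥ k + 1), so the partition is: 2 block(s) of size 2.
In nonincreasing order the block sizes are [2, 2].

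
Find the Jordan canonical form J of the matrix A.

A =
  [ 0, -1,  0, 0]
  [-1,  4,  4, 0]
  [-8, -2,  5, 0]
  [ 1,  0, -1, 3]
J_3(3) ⊕ J_1(3)

The characteristic polynomial is
  det(x·I − A) = x^4 - 12*x^3 + 54*x^2 - 108*x + 81 = (x - 3)^4

Eigenvalues and multiplicities (the geometric multiplicity of λ is n − rank(A − λI), which equals the number of Jordan blocks for λ):
  λ = 3: algebraic multiplicity = 4, geometric multiplicity = 2

Determining the block sizes for each eigenvalue:
  λ = 3: with am = 4 and gm = 2, the partition is not yet determined (e.g. several partitions of 4 into 2 parts exist). Let N = A − (3)·I. Computing rank(N^1) = 2, rank(N^2) = 1, rank(N^3) = 0; the number of blocks of size ≥ j is rank(N^{j−1}) − rank(N^j), giving [2, 1, 1]. So we have 1 block(s) of size 3, 1 block(s) of size 1 → block sizes [3, 1]

Assembling the blocks gives a Jordan form
J =
  [3, 1, 0, 0]
  [0, 3, 1, 0]
  [0, 0, 3, 0]
  [0, 0, 0, 3]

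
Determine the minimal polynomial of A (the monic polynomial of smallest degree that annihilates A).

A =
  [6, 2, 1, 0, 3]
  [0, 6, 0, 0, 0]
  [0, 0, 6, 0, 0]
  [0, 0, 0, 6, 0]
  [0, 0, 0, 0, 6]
x^2 - 12*x + 36

The characteristic polynomial is χ_A(x) = (x - 6)^5, so the eigenvalues are known. The minimal polynomial is
  m_A(x) = Π_λ (x − λ)^{k_λ}
where k_λ is the size of the *largest* Jordan block for λ (equivalently, the smallest k with (A − λI)^k v = 0 for every generalised eigenvector v of λ).

  λ = 6: largest Jordan block has size 2, contributing (x − 6)^2

So m_A(x) = (x - 6)^2 = x^2 - 12*x + 36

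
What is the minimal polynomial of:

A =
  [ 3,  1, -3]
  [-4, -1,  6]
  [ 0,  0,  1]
x^2 - 2*x + 1

The characteristic polynomial is χ_A(x) = (x - 1)^3, so the eigenvalues are known. The minimal polynomial is
  m_A(x) = Π_λ (x − λ)^{k_λ}
where k_λ is the size of the *largest* Jordan block for λ (equivalently, the smallest k with (A − λI)^k v = 0 for every generalised eigenvector v of λ).

  λ = 1: largest Jordan block has size 2, contributing (x − 1)^2

So m_A(x) = (x - 1)^2 = x^2 - 2*x + 1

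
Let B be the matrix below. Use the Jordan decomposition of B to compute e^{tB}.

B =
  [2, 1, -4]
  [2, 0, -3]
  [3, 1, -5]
e^{tB} =
  [-t^2*exp(-t)/2 + 3*t*exp(-t) + exp(-t), t*exp(-t), t^2*exp(-t)/2 - 4*t*exp(-t)]
  [-t^2*exp(-t)/2 + 2*t*exp(-t), t*exp(-t) + exp(-t), t^2*exp(-t)/2 - 3*t*exp(-t)]
  [-t^2*exp(-t)/2 + 3*t*exp(-t), t*exp(-t), t^2*exp(-t)/2 - 4*t*exp(-t) + exp(-t)]

Strategy: write B = P · J · P⁻¹ where J is a Jordan canonical form, so e^{tB} = P · e^{tJ} · P⁻¹, and e^{tJ} can be computed block-by-block.

B has Jordan form
J =
  [-1,  1,  0]
  [ 0, -1,  1]
  [ 0,  0, -1]
(up to reordering of blocks).

Per-block formulas:
  For a 3×3 Jordan block J_3(-1): exp(t · J_3(-1)) = e^(-1t)·(I + t·N + (t^2/2)·N^2), where N is the 3×3 nilpotent shift.

After assembling e^{tJ} and conjugating by P, we get:

e^{tB} =
  [-t^2*exp(-t)/2 + 3*t*exp(-t) + exp(-t), t*exp(-t), t^2*exp(-t)/2 - 4*t*exp(-t)]
  [-t^2*exp(-t)/2 + 2*t*exp(-t), t*exp(-t) + exp(-t), t^2*exp(-t)/2 - 3*t*exp(-t)]
  [-t^2*exp(-t)/2 + 3*t*exp(-t), t*exp(-t), t^2*exp(-t)/2 - 4*t*exp(-t) + exp(-t)]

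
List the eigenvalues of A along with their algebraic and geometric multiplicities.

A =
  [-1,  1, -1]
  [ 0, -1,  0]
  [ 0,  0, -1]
λ = -1: alg = 3, geom = 2

Step 1 — factor the characteristic polynomial to read off the algebraic multiplicities:
  χ_A(x) = (x + 1)^3

Step 2 — compute geometric multiplicities via the rank-nullity identity g(λ) = n − rank(A − λI):
  rank(A − (-1)·I) = 1, so dim ker(A − (-1)·I) = n − 1 = 2

Summary:
  λ = -1: algebraic multiplicity = 3, geometric multiplicity = 2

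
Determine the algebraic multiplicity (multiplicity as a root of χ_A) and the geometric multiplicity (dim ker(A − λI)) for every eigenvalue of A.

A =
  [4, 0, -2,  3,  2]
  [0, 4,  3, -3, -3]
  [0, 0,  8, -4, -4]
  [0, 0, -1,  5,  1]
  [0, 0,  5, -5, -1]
λ = 4: alg = 5, geom = 3

Step 1 — factor the characteristic polynomial to read off the algebraic multiplicities:
  χ_A(x) = (x - 4)^5

Step 2 — compute geometric multiplicities via the rank-nullity identity g(λ) = n − rank(A − λI):
  rank(A − (4)·I) = 2, so dim ker(A − (4)·I) = n − 2 = 3

Summary:
  λ = 4: algebraic multiplicity = 5, geometric multiplicity = 3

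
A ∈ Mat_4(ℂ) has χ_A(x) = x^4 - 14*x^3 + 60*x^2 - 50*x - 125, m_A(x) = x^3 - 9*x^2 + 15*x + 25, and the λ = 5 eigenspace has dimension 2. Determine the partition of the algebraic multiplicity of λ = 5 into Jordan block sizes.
Block sizes for λ = 5: [2, 1]

Step 1 — from the characteristic polynomial, algebraic multiplicity of λ = 5 is 3. From dim ker(A − (5)·I) = 2, there are exactly 2 Jordan blocks for λ = 5.
Step 2 — from the minimal polynomial, the factor (x − 5)^2 tells us the largest block for λ = 5 has size 2.
Step 3 — with total size 3, 2 blocks, and largest block 2, the block sizes (in nonincreasing order) are [2, 1].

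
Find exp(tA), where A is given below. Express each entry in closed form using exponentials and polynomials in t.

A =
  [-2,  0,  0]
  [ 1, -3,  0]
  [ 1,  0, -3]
e^{tA} =
  [exp(-2*t), 0, 0]
  [exp(-2*t) - exp(-3*t), exp(-3*t), 0]
  [exp(-2*t) - exp(-3*t), 0, exp(-3*t)]

Strategy: write A = P · J · P⁻¹ where J is a Jordan canonical form, so e^{tA} = P · e^{tJ} · P⁻¹, and e^{tJ} can be computed block-by-block.

A has Jordan form
J =
  [-3,  0,  0]
  [ 0, -3,  0]
  [ 0,  0, -2]
(up to reordering of blocks).

Per-block formulas:
  For a 1×1 block at λ = -2: exp(t · [-2]) = [e^(-2t)].
  For a 1×1 block at λ = -3: exp(t · [-3]) = [e^(-3t)].

After assembling e^{tJ} and conjugating by P, we get:

e^{tA} =
  [exp(-2*t), 0, 0]
  [exp(-2*t) - exp(-3*t), exp(-3*t), 0]
  [exp(-2*t) - exp(-3*t), 0, exp(-3*t)]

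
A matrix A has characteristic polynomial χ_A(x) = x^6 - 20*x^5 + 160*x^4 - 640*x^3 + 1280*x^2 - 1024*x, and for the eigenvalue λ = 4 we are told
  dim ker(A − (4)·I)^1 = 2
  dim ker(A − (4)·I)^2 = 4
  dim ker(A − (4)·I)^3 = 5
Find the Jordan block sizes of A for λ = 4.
Block sizes for λ = 4: [3, 2]

From the dimensions of kernels of powers, the number of Jordan blocks of size at least j is d_j − d_{j−1} where d_j = dim ker(N^j) (with d_0 = 0). Computing the differences gives [2, 2, 1].
The number of blocks of size exactly k is (#blocks of size ≥ k) − (#blocks of size ≥ k + 1), so the partition is: 1 block(s) of size 2, 1 block(s) of size 3.
In nonincreasing order the block sizes are [3, 2].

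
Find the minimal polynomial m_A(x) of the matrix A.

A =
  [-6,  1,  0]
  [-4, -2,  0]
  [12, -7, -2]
x^3 + 10*x^2 + 32*x + 32

The characteristic polynomial is χ_A(x) = (x + 2)*(x + 4)^2, so the eigenvalues are known. The minimal polynomial is
  m_A(x) = Π_λ (x − λ)^{k_λ}
where k_λ is the size of the *largest* Jordan block for λ (equivalently, the smallest k with (A − λI)^k v = 0 for every generalised eigenvector v of λ).

  λ = -4: largest Jordan block has size 2, contributing (x + 4)^2
  λ = -2: largest Jordan block has size 1, contributing (x + 2)

So m_A(x) = (x + 2)*(x + 4)^2 = x^3 + 10*x^2 + 32*x + 32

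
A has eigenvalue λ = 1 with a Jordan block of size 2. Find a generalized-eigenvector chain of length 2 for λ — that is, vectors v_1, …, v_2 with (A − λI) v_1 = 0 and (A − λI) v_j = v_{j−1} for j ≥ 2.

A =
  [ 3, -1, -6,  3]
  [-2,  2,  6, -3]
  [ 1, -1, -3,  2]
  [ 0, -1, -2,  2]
A Jordan chain for λ = 1 of length 2:
v_1 = (2, -2, 1, 0)ᵀ
v_2 = (1, 0, 0, 0)ᵀ

Let N = A − (1)·I. We want v_2 with N^2 v_2 = 0 but N^1 v_2 ≠ 0; then v_{j-1} := N · v_j for j = 2, …, 2.

Pick v_2 = (1, 0, 0, 0)ᵀ.
Then v_1 = N · v_2 = (2, -2, 1, 0)ᵀ.

Sanity check: (A − (1)·I) v_1 = (0, 0, 0, 0)ᵀ = 0. ✓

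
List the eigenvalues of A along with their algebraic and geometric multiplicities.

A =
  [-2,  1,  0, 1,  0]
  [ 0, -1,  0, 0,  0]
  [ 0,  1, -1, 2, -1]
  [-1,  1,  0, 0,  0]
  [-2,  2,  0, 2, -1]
λ = -1: alg = 5, geom = 3

Step 1 — factor the characteristic polynomial to read off the algebraic multiplicities:
  χ_A(x) = (x + 1)^5

Step 2 — compute geometric multiplicities via the rank-nullity identity g(λ) = n − rank(A − λI):
  rank(A − (-1)·I) = 2, so dim ker(A − (-1)·I) = n − 2 = 3

Summary:
  λ = -1: algebraic multiplicity = 5, geometric multiplicity = 3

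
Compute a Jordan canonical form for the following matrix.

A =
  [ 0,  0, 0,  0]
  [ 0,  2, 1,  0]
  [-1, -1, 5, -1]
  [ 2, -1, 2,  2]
J_1(0) ⊕ J_3(3)

The characteristic polynomial is
  det(x·I − A) = x^4 - 9*x^3 + 27*x^2 - 27*x = x*(x - 3)^3

Eigenvalues and multiplicities (the geometric multiplicity of λ is n − rank(A − λI), which equals the number of Jordan blocks for λ):
  λ = 0: algebraic multiplicity = 1, geometric multiplicity = 1
  λ = 3: algebraic multiplicity = 3, geometric multiplicity = 1

Determining the block sizes for each eigenvalue:
  λ = 0: one block (gm = 1), so the single block has size am = 1 → block sizes [1]
  λ = 3: one block (gm = 1), so the single block has size am = 3 → block sizes [3]

Assembling the blocks gives a Jordan form
J =
  [0, 0, 0, 0]
  [0, 3, 1, 0]
  [0, 0, 3, 1]
  [0, 0, 0, 3]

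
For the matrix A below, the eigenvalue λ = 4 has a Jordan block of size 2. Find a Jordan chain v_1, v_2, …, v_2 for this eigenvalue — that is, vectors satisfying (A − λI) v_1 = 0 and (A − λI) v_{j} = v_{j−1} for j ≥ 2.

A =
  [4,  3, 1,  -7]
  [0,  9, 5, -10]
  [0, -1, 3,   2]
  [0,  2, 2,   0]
A Jordan chain for λ = 4 of length 2:
v_1 = (3, 5, -1, 2)ᵀ
v_2 = (0, 1, 0, 0)ᵀ

Let N = A − (4)·I. We want v_2 with N^2 v_2 = 0 but N^1 v_2 ≠ 0; then v_{j-1} := N · v_j for j = 2, …, 2.

Pick v_2 = (0, 1, 0, 0)ᵀ.
Then v_1 = N · v_2 = (3, 5, -1, 2)ᵀ.

Sanity check: (A − (4)·I) v_1 = (0, 0, 0, 0)ᵀ = 0. ✓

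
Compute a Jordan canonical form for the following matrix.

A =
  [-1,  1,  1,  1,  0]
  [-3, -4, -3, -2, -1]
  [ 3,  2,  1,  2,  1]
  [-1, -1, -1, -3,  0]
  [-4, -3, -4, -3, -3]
J_2(-2) ⊕ J_2(-2) ⊕ J_1(-2)

The characteristic polynomial is
  det(x·I − A) = x^5 + 10*x^4 + 40*x^3 + 80*x^2 + 80*x + 32 = (x + 2)^5

Eigenvalues and multiplicities (the geometric multiplicity of λ is n − rank(A − λI), which equals the number of Jordan blocks for λ):
  λ = -2: algebraic multiplicity = 5, geometric multiplicity = 3

Determining the block sizes for each eigenvalue:
  λ = -2: with am = 5 and gm = 3, the partition is not yet determined (e.g. several partitions of 5 into 3 parts exist). Let N = A − (-2)·I. Computing rank(N^1) = 2, rank(N^2) = 0; the number of blocks of size ≥ j is rank(N^{j−1}) − rank(N^j), giving [3, 2]. So we have 2 block(s) of size 2, 1 block(s) of size 1 → block sizes [2, 2, 1]

Assembling the blocks gives a Jordan form
J =
  [-2,  1,  0,  0,  0]
  [ 0, -2,  0,  0,  0]
  [ 0,  0, -2,  1,  0]
  [ 0,  0,  0, -2,  0]
  [ 0,  0,  0,  0, -2]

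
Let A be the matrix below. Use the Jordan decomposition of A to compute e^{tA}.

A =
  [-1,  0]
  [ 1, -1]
e^{tA} =
  [exp(-t), 0]
  [t*exp(-t), exp(-t)]

Strategy: write A = P · J · P⁻¹ where J is a Jordan canonical form, so e^{tA} = P · e^{tJ} · P⁻¹, and e^{tJ} can be computed block-by-block.

A has Jordan form
J =
  [-1,  1]
  [ 0, -1]
(up to reordering of blocks).

Per-block formulas:
  For a 2×2 Jordan block J_2(-1): exp(t · J_2(-1)) = e^(-1t)·(I + t·N), where N is the 2×2 nilpotent shift.

After assembling e^{tJ} and conjugating by P, we get:

e^{tA} =
  [exp(-t), 0]
  [t*exp(-t), exp(-t)]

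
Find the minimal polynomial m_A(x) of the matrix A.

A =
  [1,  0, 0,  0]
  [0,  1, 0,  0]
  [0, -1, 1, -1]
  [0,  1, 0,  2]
x^2 - 3*x + 2

The characteristic polynomial is χ_A(x) = (x - 2)*(x - 1)^3, so the eigenvalues are known. The minimal polynomial is
  m_A(x) = Π_λ (x − λ)^{k_λ}
where k_λ is the size of the *largest* Jordan block for λ (equivalently, the smallest k with (A − λI)^k v = 0 for every generalised eigenvector v of λ).

  λ = 1: largest Jordan block has size 1, contributing (x − 1)
  λ = 2: largest Jordan block has size 1, contributing (x − 2)

So m_A(x) = (x - 2)*(x - 1) = x^2 - 3*x + 2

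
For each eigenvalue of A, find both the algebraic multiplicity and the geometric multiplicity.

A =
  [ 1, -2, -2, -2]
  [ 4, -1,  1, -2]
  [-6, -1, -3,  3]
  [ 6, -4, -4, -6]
λ = -3: alg = 1, geom = 1; λ = -2: alg = 3, geom = 1

Step 1 — factor the characteristic polynomial to read off the algebraic multiplicities:
  χ_A(x) = (x + 2)^3*(x + 3)

Step 2 — compute geometric multiplicities via the rank-nullity identity g(λ) = n − rank(A − λI):
  rank(A − (-3)·I) = 3, so dim ker(A − (-3)·I) = n − 3 = 1
  rank(A − (-2)·I) = 3, so dim ker(A − (-2)·I) = n − 3 = 1

Summary:
  λ = -3: algebraic multiplicity = 1, geometric multiplicity = 1
  λ = -2: algebraic multiplicity = 3, geometric multiplicity = 1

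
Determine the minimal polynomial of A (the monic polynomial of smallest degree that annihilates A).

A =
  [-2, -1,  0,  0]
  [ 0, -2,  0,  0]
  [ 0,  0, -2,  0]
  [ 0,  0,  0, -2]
x^2 + 4*x + 4

The characteristic polynomial is χ_A(x) = (x + 2)^4, so the eigenvalues are known. The minimal polynomial is
  m_A(x) = Π_λ (x − λ)^{k_λ}
where k_λ is the size of the *largest* Jordan block for λ (equivalently, the smallest k with (A − λI)^k v = 0 for every generalised eigenvector v of λ).

  λ = -2: largest Jordan block has size 2, contributing (x + 2)^2

So m_A(x) = (x + 2)^2 = x^2 + 4*x + 4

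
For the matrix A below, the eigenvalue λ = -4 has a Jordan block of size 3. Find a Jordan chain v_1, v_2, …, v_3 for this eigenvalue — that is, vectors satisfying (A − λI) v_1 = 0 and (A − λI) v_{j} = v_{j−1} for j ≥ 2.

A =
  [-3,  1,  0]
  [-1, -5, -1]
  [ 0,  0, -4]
A Jordan chain for λ = -4 of length 3:
v_1 = (-1, 1, 0)ᵀ
v_2 = (0, -1, 0)ᵀ
v_3 = (0, 0, 1)ᵀ

Let N = A − (-4)·I. We want v_3 with N^3 v_3 = 0 but N^2 v_3 ≠ 0; then v_{j-1} := N · v_j for j = 3, …, 2.

Pick v_3 = (0, 0, 1)ᵀ.
Then v_2 = N · v_3 = (0, -1, 0)ᵀ.
Then v_1 = N · v_2 = (-1, 1, 0)ᵀ.

Sanity check: (A − (-4)·I) v_1 = (0, 0, 0)ᵀ = 0. ✓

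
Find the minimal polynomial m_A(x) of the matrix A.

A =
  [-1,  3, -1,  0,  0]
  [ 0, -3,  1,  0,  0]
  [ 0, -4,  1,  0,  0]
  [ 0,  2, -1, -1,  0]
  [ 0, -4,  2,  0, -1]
x^3 + 3*x^2 + 3*x + 1

The characteristic polynomial is χ_A(x) = (x + 1)^5, so the eigenvalues are known. The minimal polynomial is
  m_A(x) = Π_λ (x − λ)^{k_λ}
where k_λ is the size of the *largest* Jordan block for λ (equivalently, the smallest k with (A − λI)^k v = 0 for every generalised eigenvector v of λ).

  λ = -1: largest Jordan block has size 3, contributing (x + 1)^3

So m_A(x) = (x + 1)^3 = x^3 + 3*x^2 + 3*x + 1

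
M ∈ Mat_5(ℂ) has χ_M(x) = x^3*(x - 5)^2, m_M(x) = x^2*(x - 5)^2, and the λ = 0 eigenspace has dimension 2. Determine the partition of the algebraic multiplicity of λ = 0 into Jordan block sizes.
Block sizes for λ = 0: [2, 1]

Step 1 — from the characteristic polynomial, algebraic multiplicity of λ = 0 is 3. From dim ker(M − (0)·I) = 2, there are exactly 2 Jordan blocks for λ = 0.
Step 2 — from the minimal polynomial, the factor (x − 0)^2 tells us the largest block for λ = 0 has size 2.
Step 3 — with total size 3, 2 blocks, and largest block 2, the block sizes (in nonincreasing order) are [2, 1].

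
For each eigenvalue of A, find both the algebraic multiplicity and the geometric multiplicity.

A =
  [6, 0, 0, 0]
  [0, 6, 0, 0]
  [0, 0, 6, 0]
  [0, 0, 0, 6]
λ = 6: alg = 4, geom = 4

Step 1 — factor the characteristic polynomial to read off the algebraic multiplicities:
  χ_A(x) = (x - 6)^4

Step 2 — compute geometric multiplicities via the rank-nullity identity g(λ) = n − rank(A − λI):
  rank(A − (6)·I) = 0, so dim ker(A − (6)·I) = n − 0 = 4

Summary:
  λ = 6: algebraic multiplicity = 4, geometric multiplicity = 4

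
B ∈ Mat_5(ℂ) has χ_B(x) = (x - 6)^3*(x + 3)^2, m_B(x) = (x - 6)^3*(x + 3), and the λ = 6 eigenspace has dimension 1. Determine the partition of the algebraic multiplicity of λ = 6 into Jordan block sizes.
Block sizes for λ = 6: [3]

Step 1 — from the characteristic polynomial, algebraic multiplicity of λ = 6 is 3. From dim ker(B − (6)·I) = 1, there are exactly 1 Jordan blocks for λ = 6.
Step 2 — from the minimal polynomial, the factor (x − 6)^3 tells us the largest block for λ = 6 has size 3.
Step 3 — with total size 3, 1 blocks, and largest block 3, the block sizes (in nonincreasing order) are [3].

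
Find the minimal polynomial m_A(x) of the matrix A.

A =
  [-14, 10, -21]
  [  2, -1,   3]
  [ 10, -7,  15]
x^3

The characteristic polynomial is χ_A(x) = x^3, so the eigenvalues are known. The minimal polynomial is
  m_A(x) = Π_λ (x − λ)^{k_λ}
where k_λ is the size of the *largest* Jordan block for λ (equivalently, the smallest k with (A − λI)^k v = 0 for every generalised eigenvector v of λ).

  λ = 0: largest Jordan block has size 3, contributing (x − 0)^3

So m_A(x) = x^3 = x^3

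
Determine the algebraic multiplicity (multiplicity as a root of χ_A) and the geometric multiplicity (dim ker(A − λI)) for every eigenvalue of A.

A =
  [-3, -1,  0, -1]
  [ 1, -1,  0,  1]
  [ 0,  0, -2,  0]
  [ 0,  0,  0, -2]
λ = -2: alg = 4, geom = 3

Step 1 — factor the characteristic polynomial to read off the algebraic multiplicities:
  χ_A(x) = (x + 2)^4

Step 2 — compute geometric multiplicities via the rank-nullity identity g(λ) = n − rank(A − λI):
  rank(A − (-2)·I) = 1, so dim ker(A − (-2)·I) = n − 1 = 3

Summary:
  λ = -2: algebraic multiplicity = 4, geometric multiplicity = 3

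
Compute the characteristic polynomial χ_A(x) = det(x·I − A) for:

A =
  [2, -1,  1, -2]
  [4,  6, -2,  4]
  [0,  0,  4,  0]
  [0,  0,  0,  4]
x^4 - 16*x^3 + 96*x^2 - 256*x + 256

Expanding det(x·I − A) (e.g. by cofactor expansion or by noting that A is similar to its Jordan form J, which has the same characteristic polynomial as A) gives
  χ_A(x) = x^4 - 16*x^3 + 96*x^2 - 256*x + 256
which factors as (x - 4)^4. The eigenvalues (with algebraic multiplicities) are λ = 4 with multiplicity 4.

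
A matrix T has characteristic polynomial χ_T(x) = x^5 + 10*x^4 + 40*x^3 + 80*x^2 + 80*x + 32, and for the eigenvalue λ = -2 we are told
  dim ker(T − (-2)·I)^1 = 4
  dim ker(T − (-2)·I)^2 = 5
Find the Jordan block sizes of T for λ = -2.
Block sizes for λ = -2: [2, 1, 1, 1]

From the dimensions of kernels of powers, the number of Jordan blocks of size at least j is d_j − d_{j−1} where d_j = dim ker(N^j) (with d_0 = 0). Computing the differences gives [4, 1].
The number of blocks of size exactly k is (#blocks of size ≥ k) − (#blocks of size ≥ k + 1), so the partition is: 3 block(s) of size 1, 1 block(s) of size 2.
In nonincreasing order the block sizes are [2, 1, 1, 1].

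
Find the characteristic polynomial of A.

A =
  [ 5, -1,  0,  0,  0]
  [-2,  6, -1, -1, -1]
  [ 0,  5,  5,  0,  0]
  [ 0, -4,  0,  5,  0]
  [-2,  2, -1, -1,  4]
x^5 - 25*x^4 + 250*x^3 - 1250*x^2 + 3125*x - 3125

Expanding det(x·I − A) (e.g. by cofactor expansion or by noting that A is similar to its Jordan form J, which has the same characteristic polynomial as A) gives
  χ_A(x) = x^5 - 25*x^4 + 250*x^3 - 1250*x^2 + 3125*x - 3125
which factors as (x - 5)^5. The eigenvalues (with algebraic multiplicities) are λ = 5 with multiplicity 5.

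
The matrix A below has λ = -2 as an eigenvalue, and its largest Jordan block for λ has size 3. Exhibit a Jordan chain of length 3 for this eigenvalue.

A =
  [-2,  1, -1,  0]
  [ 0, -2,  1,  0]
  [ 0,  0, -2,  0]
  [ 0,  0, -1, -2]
A Jordan chain for λ = -2 of length 3:
v_1 = (1, 0, 0, 0)ᵀ
v_2 = (-1, 1, 0, -1)ᵀ
v_3 = (0, 0, 1, 0)ᵀ

Let N = A − (-2)·I. We want v_3 with N^3 v_3 = 0 but N^2 v_3 ≠ 0; then v_{j-1} := N · v_j for j = 3, …, 2.

Pick v_3 = (0, 0, 1, 0)ᵀ.
Then v_2 = N · v_3 = (-1, 1, 0, -1)ᵀ.
Then v_1 = N · v_2 = (1, 0, 0, 0)ᵀ.

Sanity check: (A − (-2)·I) v_1 = (0, 0, 0, 0)ᵀ = 0. ✓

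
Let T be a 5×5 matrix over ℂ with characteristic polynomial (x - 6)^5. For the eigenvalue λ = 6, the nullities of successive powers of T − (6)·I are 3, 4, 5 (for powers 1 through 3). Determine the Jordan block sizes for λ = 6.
Block sizes for λ = 6: [3, 1, 1]

From the dimensions of kernels of powers, the number of Jordan blocks of size at least j is d_j − d_{j−1} where d_j = dim ker(N^j) (with d_0 = 0). Computing the differences gives [3, 1, 1].
The number of blocks of size exactly k is (#blocks of size ≥ k) − (#blocks of size ≥ k + 1), so the partition is: 2 block(s) of size 1, 1 block(s) of size 3.
In nonincreasing order the block sizes are [3, 1, 1].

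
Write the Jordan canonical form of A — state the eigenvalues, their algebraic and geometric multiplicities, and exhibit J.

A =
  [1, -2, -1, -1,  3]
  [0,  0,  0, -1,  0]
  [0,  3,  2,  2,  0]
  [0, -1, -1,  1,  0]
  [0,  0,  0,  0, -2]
J_1(-2) ⊕ J_3(1) ⊕ J_1(1)

The characteristic polynomial is
  det(x·I − A) = x^5 - 2*x^4 - 2*x^3 + 8*x^2 - 7*x + 2 = (x - 1)^4*(x + 2)

Eigenvalues and multiplicities (the geometric multiplicity of λ is n − rank(A − λI), which equals the number of Jordan blocks for λ):
  λ = -2: algebraic multiplicity = 1, geometric multiplicity = 1
  λ = 1: algebraic multiplicity = 4, geometric multiplicity = 2

Determining the block sizes for each eigenvalue:
  λ = -2: one block (gm = 1), so the single block has size am = 1 → block sizes [1]
  λ = 1: with am = 4 and gm = 2, the partition is not yet determined (e.g. several partitions of 4 into 2 parts exist). Let N = A − (1)·I. Computing rank(N^1) = 3, rank(N^2) = 2, rank(N^3) = 1; the number of blocks of size ≥ j is rank(N^{j−1}) − rank(N^j), giving [2, 1, 1]. So we have 1 block(s) of size 3, 1 block(s) of size 1 → block sizes [3, 1]

Assembling the blocks gives a Jordan form
J =
  [-2, 0, 0, 0, 0]
  [ 0, 1, 1, 0, 0]
  [ 0, 0, 1, 1, 0]
  [ 0, 0, 0, 1, 0]
  [ 0, 0, 0, 0, 1]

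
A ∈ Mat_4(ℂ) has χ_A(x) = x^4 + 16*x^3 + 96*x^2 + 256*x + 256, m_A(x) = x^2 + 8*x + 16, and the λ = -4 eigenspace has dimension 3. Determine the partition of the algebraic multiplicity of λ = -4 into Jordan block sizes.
Block sizes for λ = -4: [2, 1, 1]

Step 1 — from the characteristic polynomial, algebraic multiplicity of λ = -4 is 4. From dim ker(A − (-4)·I) = 3, there are exactly 3 Jordan blocks for λ = -4.
Step 2 — from the minimal polynomial, the factor (x + 4)^2 tells us the largest block for λ = -4 has size 2.
Step 3 — with total size 4, 3 blocks, and largest block 2, the block sizes (in nonincreasing order) are [2, 1, 1].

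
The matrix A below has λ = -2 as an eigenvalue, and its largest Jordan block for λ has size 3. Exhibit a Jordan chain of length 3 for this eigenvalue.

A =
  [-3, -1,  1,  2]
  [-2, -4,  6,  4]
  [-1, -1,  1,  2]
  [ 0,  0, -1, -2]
A Jordan chain for λ = -2 of length 3:
v_1 = (2, 0, 0, 1)ᵀ
v_2 = (-1, -2, -1, 0)ᵀ
v_3 = (1, 0, 0, 0)ᵀ

Let N = A − (-2)·I. We want v_3 with N^3 v_3 = 0 but N^2 v_3 ≠ 0; then v_{j-1} := N · v_j for j = 3, …, 2.

Pick v_3 = (1, 0, 0, 0)ᵀ.
Then v_2 = N · v_3 = (-1, -2, -1, 0)ᵀ.
Then v_1 = N · v_2 = (2, 0, 0, 1)ᵀ.

Sanity check: (A − (-2)·I) v_1 = (0, 0, 0, 0)ᵀ = 0. ✓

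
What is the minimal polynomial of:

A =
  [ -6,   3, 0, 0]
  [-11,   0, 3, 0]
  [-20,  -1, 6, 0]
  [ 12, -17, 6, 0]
x^3

The characteristic polynomial is χ_A(x) = x^4, so the eigenvalues are known. The minimal polynomial is
  m_A(x) = Π_λ (x − λ)^{k_λ}
where k_λ is the size of the *largest* Jordan block for λ (equivalently, the smallest k with (A − λI)^k v = 0 for every generalised eigenvector v of λ).

  λ = 0: largest Jordan block has size 3, contributing (x − 0)^3

So m_A(x) = x^3 = x^3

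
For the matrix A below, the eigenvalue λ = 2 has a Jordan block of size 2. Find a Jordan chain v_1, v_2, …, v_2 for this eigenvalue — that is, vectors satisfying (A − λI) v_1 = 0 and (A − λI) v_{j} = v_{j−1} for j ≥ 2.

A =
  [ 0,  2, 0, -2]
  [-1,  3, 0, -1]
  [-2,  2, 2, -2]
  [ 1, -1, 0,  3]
A Jordan chain for λ = 2 of length 2:
v_1 = (-2, -1, -2, 1)ᵀ
v_2 = (1, 0, 0, 0)ᵀ

Let N = A − (2)·I. We want v_2 with N^2 v_2 = 0 but N^1 v_2 ≠ 0; then v_{j-1} := N · v_j for j = 2, …, 2.

Pick v_2 = (1, 0, 0, 0)ᵀ.
Then v_1 = N · v_2 = (-2, -1, -2, 1)ᵀ.

Sanity check: (A − (2)·I) v_1 = (0, 0, 0, 0)ᵀ = 0. ✓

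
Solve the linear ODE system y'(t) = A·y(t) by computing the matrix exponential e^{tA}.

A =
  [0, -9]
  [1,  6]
e^{tA} =
  [-3*t*exp(3*t) + exp(3*t), -9*t*exp(3*t)]
  [t*exp(3*t), 3*t*exp(3*t) + exp(3*t)]

Strategy: write A = P · J · P⁻¹ where J is a Jordan canonical form, so e^{tA} = P · e^{tJ} · P⁻¹, and e^{tJ} can be computed block-by-block.

A has Jordan form
J =
  [3, 1]
  [0, 3]
(up to reordering of blocks).

Per-block formulas:
  For a 2×2 Jordan block J_2(3): exp(t · J_2(3)) = e^(3t)·(I + t·N), where N is the 2×2 nilpotent shift.

After assembling e^{tJ} and conjugating by P, we get:

e^{tA} =
  [-3*t*exp(3*t) + exp(3*t), -9*t*exp(3*t)]
  [t*exp(3*t), 3*t*exp(3*t) + exp(3*t)]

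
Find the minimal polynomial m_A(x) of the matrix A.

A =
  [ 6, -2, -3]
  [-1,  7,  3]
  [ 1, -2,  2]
x^2 - 10*x + 25

The characteristic polynomial is χ_A(x) = (x - 5)^3, so the eigenvalues are known. The minimal polynomial is
  m_A(x) = Π_λ (x − λ)^{k_λ}
where k_λ is the size of the *largest* Jordan block for λ (equivalently, the smallest k with (A − λI)^k v = 0 for every generalised eigenvector v of λ).

  λ = 5: largest Jordan block has size 2, contributing (x − 5)^2

So m_A(x) = (x - 5)^2 = x^2 - 10*x + 25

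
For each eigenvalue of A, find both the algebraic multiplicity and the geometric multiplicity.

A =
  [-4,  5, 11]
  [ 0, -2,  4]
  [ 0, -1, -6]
λ = -4: alg = 3, geom = 1

Step 1 — factor the characteristic polynomial to read off the algebraic multiplicities:
  χ_A(x) = (x + 4)^3

Step 2 — compute geometric multiplicities via the rank-nullity identity g(λ) = n − rank(A − λI):
  rank(A − (-4)·I) = 2, so dim ker(A − (-4)·I) = n − 2 = 1

Summary:
  λ = -4: algebraic multiplicity = 3, geometric multiplicity = 1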